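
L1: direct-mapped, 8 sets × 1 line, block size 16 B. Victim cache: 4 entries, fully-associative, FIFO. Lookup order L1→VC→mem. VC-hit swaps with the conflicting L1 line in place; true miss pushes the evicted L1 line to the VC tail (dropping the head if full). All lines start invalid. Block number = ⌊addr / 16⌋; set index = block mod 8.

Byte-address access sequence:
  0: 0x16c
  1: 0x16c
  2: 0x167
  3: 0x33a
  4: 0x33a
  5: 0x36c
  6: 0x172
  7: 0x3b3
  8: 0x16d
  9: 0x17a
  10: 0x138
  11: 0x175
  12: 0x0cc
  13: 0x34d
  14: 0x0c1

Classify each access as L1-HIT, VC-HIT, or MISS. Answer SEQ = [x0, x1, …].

SEQ = [MISS, L1-HIT, L1-HIT, MISS, L1-HIT, MISS, MISS, MISS, VC-HIT, L1-HIT, MISS, L1-HIT, MISS, MISS, VC-HIT]

0: 0x16c (blk 22, set 6) → MISS  vc=[]
1: 0x16c (blk 22, set 6) → L1-HIT  vc=[]
2: 0x167 (blk 22, set 6) → L1-HIT  vc=[]
3: 0x33a (blk 51, set 3) → MISS  vc=[]
4: 0x33a (blk 51, set 3) → L1-HIT  vc=[]
5: 0x36c (blk 54, set 6) → MISS  vc=[22]
6: 0x172 (blk 23, set 7) → MISS  vc=[22]
7: 0x3b3 (blk 59, set 3) → MISS  vc=[22, 51]
8: 0x16d (blk 22, set 6) → VC-HIT  vc=[54, 51]
9: 0x17a (blk 23, set 7) → L1-HIT  vc=[54, 51]
10: 0x138 (blk 19, set 3) → MISS  vc=[54, 51, 59]
11: 0x175 (blk 23, set 7) → L1-HIT  vc=[54, 51, 59]
12: 0xcc (blk 12, set 4) → MISS  vc=[54, 51, 59]
13: 0x34d (blk 52, set 4) → MISS  vc=[54, 51, 59, 12]
14: 0xc1 (blk 12, set 4) → VC-HIT  vc=[54, 51, 59, 52]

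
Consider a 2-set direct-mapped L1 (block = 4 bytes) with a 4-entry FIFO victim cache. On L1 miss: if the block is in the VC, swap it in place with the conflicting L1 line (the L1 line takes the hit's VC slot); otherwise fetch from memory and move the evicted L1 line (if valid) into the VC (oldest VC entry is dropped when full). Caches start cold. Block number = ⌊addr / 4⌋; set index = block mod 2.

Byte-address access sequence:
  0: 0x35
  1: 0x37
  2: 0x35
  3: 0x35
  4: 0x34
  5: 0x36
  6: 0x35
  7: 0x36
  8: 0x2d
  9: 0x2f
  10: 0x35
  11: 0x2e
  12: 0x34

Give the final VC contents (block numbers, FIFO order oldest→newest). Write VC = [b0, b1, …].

VC = [11]

  [0] addr=0x35 blk=13 s=1: MISS | VC []
  [1] addr=0x37 blk=13 s=1: L1-HIT | VC []
  [2] addr=0x35 blk=13 s=1: L1-HIT | VC []
  [3] addr=0x35 blk=13 s=1: L1-HIT | VC []
  [4] addr=0x34 blk=13 s=1: L1-HIT | VC []
  [5] addr=0x36 blk=13 s=1: L1-HIT | VC []
  [6] addr=0x35 blk=13 s=1: L1-HIT | VC []
  [7] addr=0x36 blk=13 s=1: L1-HIT | VC []
  [8] addr=0x2d blk=11 s=1: MISS | VC [13]
  [9] addr=0x2f blk=11 s=1: L1-HIT | VC [13]
  [10] addr=0x35 blk=13 s=1: VC-HIT | VC [11]
  [11] addr=0x2e blk=11 s=1: VC-HIT | VC [13]
  [12] addr=0x34 blk=13 s=1: VC-HIT | VC [11]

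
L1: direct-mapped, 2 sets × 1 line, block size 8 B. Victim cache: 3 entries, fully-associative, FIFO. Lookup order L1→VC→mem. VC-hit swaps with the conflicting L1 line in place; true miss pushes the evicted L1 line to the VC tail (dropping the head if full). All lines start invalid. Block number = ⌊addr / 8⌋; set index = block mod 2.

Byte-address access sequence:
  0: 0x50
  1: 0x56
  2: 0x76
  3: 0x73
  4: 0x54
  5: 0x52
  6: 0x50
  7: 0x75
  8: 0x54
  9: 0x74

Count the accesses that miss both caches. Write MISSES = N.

MISSES = 2

0: 0x50 (blk 10, set 0) → MISS  vc=[]
1: 0x56 (blk 10, set 0) → L1-HIT  vc=[]
2: 0x76 (blk 14, set 0) → MISS  vc=[10]
3: 0x73 (blk 14, set 0) → L1-HIT  vc=[10]
4: 0x54 (blk 10, set 0) → VC-HIT  vc=[14]
5: 0x52 (blk 10, set 0) → L1-HIT  vc=[14]
6: 0x50 (blk 10, set 0) → L1-HIT  vc=[14]
7: 0x75 (blk 14, set 0) → VC-HIT  vc=[10]
8: 0x54 (blk 10, set 0) → VC-HIT  vc=[14]
9: 0x74 (blk 14, set 0) → VC-HIT  vc=[10]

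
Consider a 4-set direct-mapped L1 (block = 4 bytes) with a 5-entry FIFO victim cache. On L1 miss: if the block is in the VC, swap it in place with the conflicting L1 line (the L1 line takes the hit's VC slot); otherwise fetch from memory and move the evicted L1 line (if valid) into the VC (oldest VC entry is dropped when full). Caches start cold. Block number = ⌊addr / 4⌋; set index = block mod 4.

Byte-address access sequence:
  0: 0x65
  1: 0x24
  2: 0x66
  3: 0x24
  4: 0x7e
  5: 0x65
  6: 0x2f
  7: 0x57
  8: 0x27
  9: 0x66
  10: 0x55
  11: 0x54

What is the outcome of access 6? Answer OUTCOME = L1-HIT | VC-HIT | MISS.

OUTCOME = MISS

  [0] addr=0x65 blk=25 s=1: MISS | VC []
  [1] addr=0x24 blk=9 s=1: MISS | VC [25]
  [2] addr=0x66 blk=25 s=1: VC-HIT | VC [9]
  [3] addr=0x24 blk=9 s=1: VC-HIT | VC [25]
  [4] addr=0x7e blk=31 s=3: MISS | VC [25]
  [5] addr=0x65 blk=25 s=1: VC-HIT | VC [9]
  [6] addr=0x2f blk=11 s=3: MISS | VC [9, 31]
  [7] addr=0x57 blk=21 s=1: MISS | VC [9, 31, 25]
  [8] addr=0x27 blk=9 s=1: VC-HIT | VC [21, 31, 25]
  [9] addr=0x66 blk=25 s=1: VC-HIT | VC [21, 31, 9]
  [10] addr=0x55 blk=21 s=1: VC-HIT | VC [25, 31, 9]
  [11] addr=0x54 blk=21 s=1: L1-HIT | VC [25, 31, 9]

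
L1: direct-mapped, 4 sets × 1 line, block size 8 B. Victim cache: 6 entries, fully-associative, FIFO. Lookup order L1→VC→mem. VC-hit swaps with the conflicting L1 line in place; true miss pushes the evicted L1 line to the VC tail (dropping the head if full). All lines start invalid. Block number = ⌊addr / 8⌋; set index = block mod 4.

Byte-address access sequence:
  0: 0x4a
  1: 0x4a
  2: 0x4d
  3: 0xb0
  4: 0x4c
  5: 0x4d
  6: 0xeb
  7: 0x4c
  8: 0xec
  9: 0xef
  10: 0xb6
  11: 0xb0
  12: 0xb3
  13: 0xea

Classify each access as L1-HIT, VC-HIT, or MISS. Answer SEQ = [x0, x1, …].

SEQ = [MISS, L1-HIT, L1-HIT, MISS, L1-HIT, L1-HIT, MISS, VC-HIT, VC-HIT, L1-HIT, L1-HIT, L1-HIT, L1-HIT, L1-HIT]

0: 0x4a (blk 9, set 1) → MISS  vc=[]
1: 0x4a (blk 9, set 1) → L1-HIT  vc=[]
2: 0x4d (blk 9, set 1) → L1-HIT  vc=[]
3: 0xb0 (blk 22, set 2) → MISS  vc=[]
4: 0x4c (blk 9, set 1) → L1-HIT  vc=[]
5: 0x4d (blk 9, set 1) → L1-HIT  vc=[]
6: 0xeb (blk 29, set 1) → MISS  vc=[9]
7: 0x4c (blk 9, set 1) → VC-HIT  vc=[29]
8: 0xec (blk 29, set 1) → VC-HIT  vc=[9]
9: 0xef (blk 29, set 1) → L1-HIT  vc=[9]
10: 0xb6 (blk 22, set 2) → L1-HIT  vc=[9]
11: 0xb0 (blk 22, set 2) → L1-HIT  vc=[9]
12: 0xb3 (blk 22, set 2) → L1-HIT  vc=[9]
13: 0xea (blk 29, set 1) → L1-HIT  vc=[9]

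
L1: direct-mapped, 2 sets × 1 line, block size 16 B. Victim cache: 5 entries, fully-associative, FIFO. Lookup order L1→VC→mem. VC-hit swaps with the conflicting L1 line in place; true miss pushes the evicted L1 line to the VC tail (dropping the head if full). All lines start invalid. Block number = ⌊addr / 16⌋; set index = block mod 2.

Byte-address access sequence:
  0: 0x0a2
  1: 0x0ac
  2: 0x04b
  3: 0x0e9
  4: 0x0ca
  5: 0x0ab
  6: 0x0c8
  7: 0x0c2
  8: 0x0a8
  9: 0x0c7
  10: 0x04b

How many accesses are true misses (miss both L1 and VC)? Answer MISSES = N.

MISSES = 4

  [0] addr=0xa2 blk=10 s=0: MISS | VC []
  [1] addr=0xac blk=10 s=0: L1-HIT | VC []
  [2] addr=0x4b blk=4 s=0: MISS | VC [10]
  [3] addr=0xe9 blk=14 s=0: MISS | VC [10, 4]
  [4] addr=0xca blk=12 s=0: MISS | VC [10, 4, 14]
  [5] addr=0xab blk=10 s=0: VC-HIT | VC [12, 4, 14]
  [6] addr=0xc8 blk=12 s=0: VC-HIT | VC [10, 4, 14]
  [7] addr=0xc2 blk=12 s=0: L1-HIT | VC [10, 4, 14]
  [8] addr=0xa8 blk=10 s=0: VC-HIT | VC [12, 4, 14]
  [9] addr=0xc7 blk=12 s=0: VC-HIT | VC [10, 4, 14]
  [10] addr=0x4b blk=4 s=0: VC-HIT | VC [10, 12, 14]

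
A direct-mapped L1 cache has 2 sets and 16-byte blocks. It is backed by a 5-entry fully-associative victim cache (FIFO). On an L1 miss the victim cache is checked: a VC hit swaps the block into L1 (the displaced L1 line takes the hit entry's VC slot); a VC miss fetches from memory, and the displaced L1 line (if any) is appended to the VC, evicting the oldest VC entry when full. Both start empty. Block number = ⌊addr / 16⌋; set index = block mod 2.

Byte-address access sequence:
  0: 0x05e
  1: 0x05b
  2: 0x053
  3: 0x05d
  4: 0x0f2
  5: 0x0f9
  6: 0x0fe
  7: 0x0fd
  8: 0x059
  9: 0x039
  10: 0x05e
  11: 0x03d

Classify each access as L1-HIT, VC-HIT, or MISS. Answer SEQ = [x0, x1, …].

  [0] addr=0x5e blk=5 s=1: MISS | VC []
  [1] addr=0x5b blk=5 s=1: L1-HIT | VC []
  [2] addr=0x53 blk=5 s=1: L1-HIT | VC []
  [3] addr=0x5d blk=5 s=1: L1-HIT | VC []
  [4] addr=0xf2 blk=15 s=1: MISS | VC [5]
  [5] addr=0xf9 blk=15 s=1: L1-HIT | VC [5]
  [6] addr=0xfe blk=15 s=1: L1-HIT | VC [5]
  [7] addr=0xfd blk=15 s=1: L1-HIT | VC [5]
  [8] addr=0x59 blk=5 s=1: VC-HIT | VC [15]
  [9] addr=0x39 blk=3 s=1: MISS | VC [15, 5]
  [10] addr=0x5e blk=5 s=1: VC-HIT | VC [15, 3]
  [11] addr=0x3d blk=3 s=1: VC-HIT | VC [15, 5]

SEQ = [MISS, L1-HIT, L1-HIT, L1-HIT, MISS, L1-HIT, L1-HIT, L1-HIT, VC-HIT, MISS, VC-HIT, VC-HIT]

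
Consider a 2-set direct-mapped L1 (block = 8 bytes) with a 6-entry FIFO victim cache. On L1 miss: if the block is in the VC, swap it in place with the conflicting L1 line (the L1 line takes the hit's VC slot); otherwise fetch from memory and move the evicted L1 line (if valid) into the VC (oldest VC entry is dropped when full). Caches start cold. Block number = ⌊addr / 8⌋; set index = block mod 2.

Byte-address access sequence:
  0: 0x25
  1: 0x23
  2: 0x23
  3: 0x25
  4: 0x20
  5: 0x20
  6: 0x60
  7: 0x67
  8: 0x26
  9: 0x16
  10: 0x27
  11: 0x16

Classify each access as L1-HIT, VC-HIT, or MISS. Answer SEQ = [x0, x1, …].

0: 0x25 (blk 4, set 0) → MISS  vc=[]
1: 0x23 (blk 4, set 0) → L1-HIT  vc=[]
2: 0x23 (blk 4, set 0) → L1-HIT  vc=[]
3: 0x25 (blk 4, set 0) → L1-HIT  vc=[]
4: 0x20 (blk 4, set 0) → L1-HIT  vc=[]
5: 0x20 (blk 4, set 0) → L1-HIT  vc=[]
6: 0x60 (blk 12, set 0) → MISS  vc=[4]
7: 0x67 (blk 12, set 0) → L1-HIT  vc=[4]
8: 0x26 (blk 4, set 0) → VC-HIT  vc=[12]
9: 0x16 (blk 2, set 0) → MISS  vc=[12, 4]
10: 0x27 (blk 4, set 0) → VC-HIT  vc=[12, 2]
11: 0x16 (blk 2, set 0) → VC-HIT  vc=[12, 4]

SEQ = [MISS, L1-HIT, L1-HIT, L1-HIT, L1-HIT, L1-HIT, MISS, L1-HIT, VC-HIT, MISS, VC-HIT, VC-HIT]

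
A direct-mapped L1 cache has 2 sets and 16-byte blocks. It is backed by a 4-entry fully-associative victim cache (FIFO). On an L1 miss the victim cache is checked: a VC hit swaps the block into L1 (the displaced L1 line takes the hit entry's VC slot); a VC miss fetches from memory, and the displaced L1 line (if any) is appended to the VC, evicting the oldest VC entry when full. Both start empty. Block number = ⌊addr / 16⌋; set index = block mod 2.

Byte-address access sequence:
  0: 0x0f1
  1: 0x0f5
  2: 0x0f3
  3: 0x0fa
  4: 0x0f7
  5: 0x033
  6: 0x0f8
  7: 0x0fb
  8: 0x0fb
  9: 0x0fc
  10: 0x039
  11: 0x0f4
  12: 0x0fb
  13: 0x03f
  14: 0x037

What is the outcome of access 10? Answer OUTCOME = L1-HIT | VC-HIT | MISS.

OUTCOME = VC-HIT

0: 0xf1 (blk 15, set 1) → MISS  vc=[]
1: 0xf5 (blk 15, set 1) → L1-HIT  vc=[]
2: 0xf3 (blk 15, set 1) → L1-HIT  vc=[]
3: 0xfa (blk 15, set 1) → L1-HIT  vc=[]
4: 0xf7 (blk 15, set 1) → L1-HIT  vc=[]
5: 0x33 (blk 3, set 1) → MISS  vc=[15]
6: 0xf8 (blk 15, set 1) → VC-HIT  vc=[3]
7: 0xfb (blk 15, set 1) → L1-HIT  vc=[3]
8: 0xfb (blk 15, set 1) → L1-HIT  vc=[3]
9: 0xfc (blk 15, set 1) → L1-HIT  vc=[3]
10: 0x39 (blk 3, set 1) → VC-HIT  vc=[15]
11: 0xf4 (blk 15, set 1) → VC-HIT  vc=[3]
12: 0xfb (blk 15, set 1) → L1-HIT  vc=[3]
13: 0x3f (blk 3, set 1) → VC-HIT  vc=[15]
14: 0x37 (blk 3, set 1) → L1-HIT  vc=[15]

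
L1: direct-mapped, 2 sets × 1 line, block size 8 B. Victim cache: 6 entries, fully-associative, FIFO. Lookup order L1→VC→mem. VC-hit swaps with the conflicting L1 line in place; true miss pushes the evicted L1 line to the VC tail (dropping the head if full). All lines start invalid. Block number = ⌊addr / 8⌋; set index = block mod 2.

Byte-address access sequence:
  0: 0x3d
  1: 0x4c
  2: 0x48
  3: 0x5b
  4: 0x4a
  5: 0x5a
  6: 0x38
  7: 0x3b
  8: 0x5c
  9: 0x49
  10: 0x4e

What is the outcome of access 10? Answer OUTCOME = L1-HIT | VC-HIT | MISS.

OUTCOME = L1-HIT

  [0] addr=0x3d blk=7 s=1: MISS | VC []
  [1] addr=0x4c blk=9 s=1: MISS | VC [7]
  [2] addr=0x48 blk=9 s=1: L1-HIT | VC [7]
  [3] addr=0x5b blk=11 s=1: MISS | VC [7, 9]
  [4] addr=0x4a blk=9 s=1: VC-HIT | VC [7, 11]
  [5] addr=0x5a blk=11 s=1: VC-HIT | VC [7, 9]
  [6] addr=0x38 blk=7 s=1: VC-HIT | VC [11, 9]
  [7] addr=0x3b blk=7 s=1: L1-HIT | VC [11, 9]
  [8] addr=0x5c blk=11 s=1: VC-HIT | VC [7, 9]
  [9] addr=0x49 blk=9 s=1: VC-HIT | VC [7, 11]
  [10] addr=0x4e blk=9 s=1: L1-HIT | VC [7, 11]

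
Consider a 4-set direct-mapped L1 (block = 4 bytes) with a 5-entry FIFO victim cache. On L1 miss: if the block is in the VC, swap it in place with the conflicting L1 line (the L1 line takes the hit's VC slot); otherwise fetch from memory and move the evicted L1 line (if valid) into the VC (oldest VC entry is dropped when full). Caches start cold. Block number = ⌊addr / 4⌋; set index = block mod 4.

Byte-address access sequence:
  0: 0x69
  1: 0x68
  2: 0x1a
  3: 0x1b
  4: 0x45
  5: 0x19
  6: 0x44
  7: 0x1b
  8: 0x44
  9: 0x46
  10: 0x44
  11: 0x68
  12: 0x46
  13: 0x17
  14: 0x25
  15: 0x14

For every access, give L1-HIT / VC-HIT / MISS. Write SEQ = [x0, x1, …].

SEQ = [MISS, L1-HIT, MISS, L1-HIT, MISS, L1-HIT, L1-HIT, L1-HIT, L1-HIT, L1-HIT, L1-HIT, VC-HIT, L1-HIT, MISS, MISS, VC-HIT]

0: 0x69 (blk 26, set 2) → MISS  vc=[]
1: 0x68 (blk 26, set 2) → L1-HIT  vc=[]
2: 0x1a (blk 6, set 2) → MISS  vc=[26]
3: 0x1b (blk 6, set 2) → L1-HIT  vc=[26]
4: 0x45 (blk 17, set 1) → MISS  vc=[26]
5: 0x19 (blk 6, set 2) → L1-HIT  vc=[26]
6: 0x44 (blk 17, set 1) → L1-HIT  vc=[26]
7: 0x1b (blk 6, set 2) → L1-HIT  vc=[26]
8: 0x44 (blk 17, set 1) → L1-HIT  vc=[26]
9: 0x46 (blk 17, set 1) → L1-HIT  vc=[26]
10: 0x44 (blk 17, set 1) → L1-HIT  vc=[26]
11: 0x68 (blk 26, set 2) → VC-HIT  vc=[6]
12: 0x46 (blk 17, set 1) → L1-HIT  vc=[6]
13: 0x17 (blk 5, set 1) → MISS  vc=[6, 17]
14: 0x25 (blk 9, set 1) → MISS  vc=[6, 17, 5]
15: 0x14 (blk 5, set 1) → VC-HIT  vc=[6, 17, 9]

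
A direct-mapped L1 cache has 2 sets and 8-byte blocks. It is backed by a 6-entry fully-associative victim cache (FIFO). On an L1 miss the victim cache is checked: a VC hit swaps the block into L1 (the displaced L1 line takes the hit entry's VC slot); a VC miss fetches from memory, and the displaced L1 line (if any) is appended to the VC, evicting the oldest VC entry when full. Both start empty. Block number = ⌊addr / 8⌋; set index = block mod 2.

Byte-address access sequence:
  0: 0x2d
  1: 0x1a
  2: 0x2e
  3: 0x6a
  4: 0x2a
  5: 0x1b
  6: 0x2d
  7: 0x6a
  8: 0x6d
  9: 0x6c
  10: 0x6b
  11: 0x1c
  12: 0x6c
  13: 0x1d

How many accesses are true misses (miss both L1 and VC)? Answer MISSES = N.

0: 0x2d (blk 5, set 1) → MISS  vc=[]
1: 0x1a (blk 3, set 1) → MISS  vc=[5]
2: 0x2e (blk 5, set 1) → VC-HIT  vc=[3]
3: 0x6a (blk 13, set 1) → MISS  vc=[3, 5]
4: 0x2a (blk 5, set 1) → VC-HIT  vc=[3, 13]
5: 0x1b (blk 3, set 1) → VC-HIT  vc=[5, 13]
6: 0x2d (blk 5, set 1) → VC-HIT  vc=[3, 13]
7: 0x6a (blk 13, set 1) → VC-HIT  vc=[3, 5]
8: 0x6d (blk 13, set 1) → L1-HIT  vc=[3, 5]
9: 0x6c (blk 13, set 1) → L1-HIT  vc=[3, 5]
10: 0x6b (blk 13, set 1) → L1-HIT  vc=[3, 5]
11: 0x1c (blk 3, set 1) → VC-HIT  vc=[13, 5]
12: 0x6c (blk 13, set 1) → VC-HIT  vc=[3, 5]
13: 0x1d (blk 3, set 1) → VC-HIT  vc=[13, 5]

MISSES = 3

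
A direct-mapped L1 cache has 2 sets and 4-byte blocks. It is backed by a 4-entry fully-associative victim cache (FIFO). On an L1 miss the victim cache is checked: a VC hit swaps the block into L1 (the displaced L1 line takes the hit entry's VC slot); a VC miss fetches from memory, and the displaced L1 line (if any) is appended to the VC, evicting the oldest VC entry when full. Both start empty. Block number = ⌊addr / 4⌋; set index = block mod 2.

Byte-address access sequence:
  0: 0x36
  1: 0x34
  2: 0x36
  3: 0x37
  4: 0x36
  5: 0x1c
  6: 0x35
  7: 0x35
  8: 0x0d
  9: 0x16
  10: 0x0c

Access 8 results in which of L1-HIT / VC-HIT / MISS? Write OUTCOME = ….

OUTCOME = MISS

0: 0x36 (blk 13, set 1) → MISS  vc=[]
1: 0x34 (blk 13, set 1) → L1-HIT  vc=[]
2: 0x36 (blk 13, set 1) → L1-HIT  vc=[]
3: 0x37 (blk 13, set 1) → L1-HIT  vc=[]
4: 0x36 (blk 13, set 1) → L1-HIT  vc=[]
5: 0x1c (blk 7, set 1) → MISS  vc=[13]
6: 0x35 (blk 13, set 1) → VC-HIT  vc=[7]
7: 0x35 (blk 13, set 1) → L1-HIT  vc=[7]
8: 0xd (blk 3, set 1) → MISS  vc=[7, 13]
9: 0x16 (blk 5, set 1) → MISS  vc=[7, 13, 3]
10: 0xc (blk 3, set 1) → VC-HIT  vc=[7, 13, 5]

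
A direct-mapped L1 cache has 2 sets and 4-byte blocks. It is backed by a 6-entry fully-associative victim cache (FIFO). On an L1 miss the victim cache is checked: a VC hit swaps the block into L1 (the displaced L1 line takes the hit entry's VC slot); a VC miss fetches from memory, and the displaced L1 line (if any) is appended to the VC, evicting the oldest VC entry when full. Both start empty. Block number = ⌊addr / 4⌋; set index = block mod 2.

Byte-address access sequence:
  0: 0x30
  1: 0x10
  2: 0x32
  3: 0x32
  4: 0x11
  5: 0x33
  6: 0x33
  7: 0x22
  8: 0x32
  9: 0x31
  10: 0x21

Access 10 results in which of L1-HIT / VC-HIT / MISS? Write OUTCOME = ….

OUTCOME = VC-HIT

#0 0x30→b12/s0 MISS; vc=[]
#1 0x10→b4/s0 MISS; vc=[12]
#2 0x32→b12/s0 VC-HIT; vc=[4]
#3 0x32→b12/s0 L1-HIT; vc=[4]
#4 0x11→b4/s0 VC-HIT; vc=[12]
#5 0x33→b12/s0 VC-HIT; vc=[4]
#6 0x33→b12/s0 L1-HIT; vc=[4]
#7 0x22→b8/s0 MISS; vc=[4,12]
#8 0x32→b12/s0 VC-HIT; vc=[4,8]
#9 0x31→b12/s0 L1-HIT; vc=[4,8]
#10 0x21→b8/s0 VC-HIT; vc=[4,12]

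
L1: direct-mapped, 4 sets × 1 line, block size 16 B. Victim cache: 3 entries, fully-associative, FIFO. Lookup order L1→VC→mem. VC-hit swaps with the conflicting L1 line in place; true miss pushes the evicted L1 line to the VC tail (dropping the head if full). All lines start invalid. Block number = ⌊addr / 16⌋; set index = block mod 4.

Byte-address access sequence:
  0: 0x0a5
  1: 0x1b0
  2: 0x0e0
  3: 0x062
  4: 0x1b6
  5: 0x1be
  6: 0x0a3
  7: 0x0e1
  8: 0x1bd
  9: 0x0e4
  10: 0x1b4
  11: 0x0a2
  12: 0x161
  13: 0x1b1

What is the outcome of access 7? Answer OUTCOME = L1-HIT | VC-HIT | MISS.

OUTCOME = VC-HIT

  [0] addr=0xa5 blk=10 s=2: MISS | VC []
  [1] addr=0x1b0 blk=27 s=3: MISS | VC []
  [2] addr=0xe0 blk=14 s=2: MISS | VC [10]
  [3] addr=0x62 blk=6 s=2: MISS | VC [10, 14]
  [4] addr=0x1b6 blk=27 s=3: L1-HIT | VC [10, 14]
  [5] addr=0x1be blk=27 s=3: L1-HIT | VC [10, 14]
  [6] addr=0xa3 blk=10 s=2: VC-HIT | VC [6, 14]
  [7] addr=0xe1 blk=14 s=2: VC-HIT | VC [6, 10]
  [8] addr=0x1bd blk=27 s=3: L1-HIT | VC [6, 10]
  [9] addr=0xe4 blk=14 s=2: L1-HIT | VC [6, 10]
  [10] addr=0x1b4 blk=27 s=3: L1-HIT | VC [6, 10]
  [11] addr=0xa2 blk=10 s=2: VC-HIT | VC [6, 14]
  [12] addr=0x161 blk=22 s=2: MISS | VC [6, 14, 10]
  [13] addr=0x1b1 blk=27 s=3: L1-HIT | VC [6, 14, 10]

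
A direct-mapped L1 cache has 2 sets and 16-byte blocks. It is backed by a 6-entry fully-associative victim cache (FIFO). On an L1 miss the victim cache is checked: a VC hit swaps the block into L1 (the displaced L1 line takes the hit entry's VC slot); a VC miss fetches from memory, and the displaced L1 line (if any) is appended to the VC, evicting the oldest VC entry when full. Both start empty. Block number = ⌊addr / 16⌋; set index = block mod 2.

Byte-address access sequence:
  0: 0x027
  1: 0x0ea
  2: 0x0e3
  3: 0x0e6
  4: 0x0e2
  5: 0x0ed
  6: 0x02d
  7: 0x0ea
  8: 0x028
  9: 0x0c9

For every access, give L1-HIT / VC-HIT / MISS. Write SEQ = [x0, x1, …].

SEQ = [MISS, MISS, L1-HIT, L1-HIT, L1-HIT, L1-HIT, VC-HIT, VC-HIT, VC-HIT, MISS]

#0 0x27→b2/s0 MISS; vc=[]
#1 0xea→b14/s0 MISS; vc=[2]
#2 0xe3→b14/s0 L1-HIT; vc=[2]
#3 0xe6→b14/s0 L1-HIT; vc=[2]
#4 0xe2→b14/s0 L1-HIT; vc=[2]
#5 0xed→b14/s0 L1-HIT; vc=[2]
#6 0x2d→b2/s0 VC-HIT; vc=[14]
#7 0xea→b14/s0 VC-HIT; vc=[2]
#8 0x28→b2/s0 VC-HIT; vc=[14]
#9 0xc9→b12/s0 MISS; vc=[14,2]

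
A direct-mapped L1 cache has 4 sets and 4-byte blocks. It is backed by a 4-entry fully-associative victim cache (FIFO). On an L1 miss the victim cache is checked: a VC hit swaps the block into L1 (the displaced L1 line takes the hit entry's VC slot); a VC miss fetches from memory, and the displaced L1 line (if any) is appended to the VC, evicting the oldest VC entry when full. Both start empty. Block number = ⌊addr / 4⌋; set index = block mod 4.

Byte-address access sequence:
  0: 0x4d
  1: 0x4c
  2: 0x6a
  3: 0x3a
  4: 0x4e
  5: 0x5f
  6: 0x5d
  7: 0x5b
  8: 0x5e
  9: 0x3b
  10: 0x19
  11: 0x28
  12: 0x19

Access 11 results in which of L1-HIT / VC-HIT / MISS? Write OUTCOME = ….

OUTCOME = MISS

#0 0x4d→b19/s3 MISS; vc=[]
#1 0x4c→b19/s3 L1-HIT; vc=[]
#2 0x6a→b26/s2 MISS; vc=[]
#3 0x3a→b14/s2 MISS; vc=[26]
#4 0x4e→b19/s3 L1-HIT; vc=[26]
#5 0x5f→b23/s3 MISS; vc=[26,19]
#6 0x5d→b23/s3 L1-HIT; vc=[26,19]
#7 0x5b→b22/s2 MISS; vc=[26,19,14]
#8 0x5e→b23/s3 L1-HIT; vc=[26,19,14]
#9 0x3b→b14/s2 VC-HIT; vc=[26,19,22]
#10 0x19→b6/s2 MISS; vc=[26,19,22,14]
#11 0x28→b10/s2 MISS; vc=[19,22,14,6]
#12 0x19→b6/s2 VC-HIT; vc=[19,22,14,10]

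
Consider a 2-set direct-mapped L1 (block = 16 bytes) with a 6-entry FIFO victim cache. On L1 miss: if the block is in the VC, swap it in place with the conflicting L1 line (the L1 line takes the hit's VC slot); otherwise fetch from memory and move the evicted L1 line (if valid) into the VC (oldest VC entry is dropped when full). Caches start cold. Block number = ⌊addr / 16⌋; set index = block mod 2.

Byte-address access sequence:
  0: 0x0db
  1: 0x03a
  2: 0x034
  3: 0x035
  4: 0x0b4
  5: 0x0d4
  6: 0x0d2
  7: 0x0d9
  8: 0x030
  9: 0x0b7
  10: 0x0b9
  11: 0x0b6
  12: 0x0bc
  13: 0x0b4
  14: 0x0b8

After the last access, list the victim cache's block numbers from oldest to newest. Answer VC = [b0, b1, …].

VC = [3, 13]

#0 0xdb→b13/s1 MISS; vc=[]
#1 0x3a→b3/s1 MISS; vc=[13]
#2 0x34→b3/s1 L1-HIT; vc=[13]
#3 0x35→b3/s1 L1-HIT; vc=[13]
#4 0xb4→b11/s1 MISS; vc=[13,3]
#5 0xd4→b13/s1 VC-HIT; vc=[11,3]
#6 0xd2→b13/s1 L1-HIT; vc=[11,3]
#7 0xd9→b13/s1 L1-HIT; vc=[11,3]
#8 0x30→b3/s1 VC-HIT; vc=[11,13]
#9 0xb7→b11/s1 VC-HIT; vc=[3,13]
#10 0xb9→b11/s1 L1-HIT; vc=[3,13]
#11 0xb6→b11/s1 L1-HIT; vc=[3,13]
#12 0xbc→b11/s1 L1-HIT; vc=[3,13]
#13 0xb4→b11/s1 L1-HIT; vc=[3,13]
#14 0xb8→b11/s1 L1-HIT; vc=[3,13]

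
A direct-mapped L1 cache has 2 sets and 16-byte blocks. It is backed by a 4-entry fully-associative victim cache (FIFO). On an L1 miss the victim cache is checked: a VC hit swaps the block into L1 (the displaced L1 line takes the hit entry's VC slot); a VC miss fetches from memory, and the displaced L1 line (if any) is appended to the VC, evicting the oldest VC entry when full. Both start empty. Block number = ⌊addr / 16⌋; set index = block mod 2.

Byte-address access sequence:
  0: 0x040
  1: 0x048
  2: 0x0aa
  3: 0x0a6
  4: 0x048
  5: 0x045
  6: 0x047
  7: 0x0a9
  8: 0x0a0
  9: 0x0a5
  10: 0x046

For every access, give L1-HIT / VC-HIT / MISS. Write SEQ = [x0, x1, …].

#0 0x40→b4/s0 MISS; vc=[]
#1 0x48→b4/s0 L1-HIT; vc=[]
#2 0xaa→b10/s0 MISS; vc=[4]
#3 0xa6→b10/s0 L1-HIT; vc=[4]
#4 0x48→b4/s0 VC-HIT; vc=[10]
#5 0x45→b4/s0 L1-HIT; vc=[10]
#6 0x47→b4/s0 L1-HIT; vc=[10]
#7 0xa9→b10/s0 VC-HIT; vc=[4]
#8 0xa0→b10/s0 L1-HIT; vc=[4]
#9 0xa5→b10/s0 L1-HIT; vc=[4]
#10 0x46→b4/s0 VC-HIT; vc=[10]

SEQ = [MISS, L1-HIT, MISS, L1-HIT, VC-HIT, L1-HIT, L1-HIT, VC-HIT, L1-HIT, L1-HIT, VC-HIT]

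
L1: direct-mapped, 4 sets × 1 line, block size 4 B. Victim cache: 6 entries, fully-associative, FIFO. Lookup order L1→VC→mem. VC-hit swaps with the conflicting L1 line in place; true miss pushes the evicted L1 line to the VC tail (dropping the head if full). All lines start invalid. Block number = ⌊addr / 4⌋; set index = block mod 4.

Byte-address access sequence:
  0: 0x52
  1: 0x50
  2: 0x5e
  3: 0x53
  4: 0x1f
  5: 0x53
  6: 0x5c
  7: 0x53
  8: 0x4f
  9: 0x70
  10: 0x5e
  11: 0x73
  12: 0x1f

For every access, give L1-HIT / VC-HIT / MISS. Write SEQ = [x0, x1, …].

0: 0x52 (blk 20, set 0) → MISS  vc=[]
1: 0x50 (blk 20, set 0) → L1-HIT  vc=[]
2: 0x5e (blk 23, set 3) → MISS  vc=[]
3: 0x53 (blk 20, set 0) → L1-HIT  vc=[]
4: 0x1f (blk 7, set 3) → MISS  vc=[23]
5: 0x53 (blk 20, set 0) → L1-HIT  vc=[23]
6: 0x5c (blk 23, set 3) → VC-HIT  vc=[7]
7: 0x53 (blk 20, set 0) → L1-HIT  vc=[7]
8: 0x4f (blk 19, set 3) → MISS  vc=[7, 23]
9: 0x70 (blk 28, set 0) → MISS  vc=[7, 23, 20]
10: 0x5e (blk 23, set 3) → VC-HIT  vc=[7, 19, 20]
11: 0x73 (blk 28, set 0) → L1-HIT  vc=[7, 19, 20]
12: 0x1f (blk 7, set 3) → VC-HIT  vc=[23, 19, 20]

SEQ = [MISS, L1-HIT, MISS, L1-HIT, MISS, L1-HIT, VC-HIT, L1-HIT, MISS, MISS, VC-HIT, L1-HIT, VC-HIT]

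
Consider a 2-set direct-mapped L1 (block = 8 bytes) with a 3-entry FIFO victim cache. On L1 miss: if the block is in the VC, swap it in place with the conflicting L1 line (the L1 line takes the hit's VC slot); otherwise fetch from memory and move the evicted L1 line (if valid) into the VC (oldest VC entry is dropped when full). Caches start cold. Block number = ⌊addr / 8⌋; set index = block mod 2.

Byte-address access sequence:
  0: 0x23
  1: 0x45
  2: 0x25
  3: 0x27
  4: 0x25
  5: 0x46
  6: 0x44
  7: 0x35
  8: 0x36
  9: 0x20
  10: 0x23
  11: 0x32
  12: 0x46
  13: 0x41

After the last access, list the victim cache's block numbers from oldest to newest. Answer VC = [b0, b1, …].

VC = [4, 6]

0: 0x23 (blk 4, set 0) → MISS  vc=[]
1: 0x45 (blk 8, set 0) → MISS  vc=[4]
2: 0x25 (blk 4, set 0) → VC-HIT  vc=[8]
3: 0x27 (blk 4, set 0) → L1-HIT  vc=[8]
4: 0x25 (blk 4, set 0) → L1-HIT  vc=[8]
5: 0x46 (blk 8, set 0) → VC-HIT  vc=[4]
6: 0x44 (blk 8, set 0) → L1-HIT  vc=[4]
7: 0x35 (blk 6, set 0) → MISS  vc=[4, 8]
8: 0x36 (blk 6, set 0) → L1-HIT  vc=[4, 8]
9: 0x20 (blk 4, set 0) → VC-HIT  vc=[6, 8]
10: 0x23 (blk 4, set 0) → L1-HIT  vc=[6, 8]
11: 0x32 (blk 6, set 0) → VC-HIT  vc=[4, 8]
12: 0x46 (blk 8, set 0) → VC-HIT  vc=[4, 6]
13: 0x41 (blk 8, set 0) → L1-HIT  vc=[4, 6]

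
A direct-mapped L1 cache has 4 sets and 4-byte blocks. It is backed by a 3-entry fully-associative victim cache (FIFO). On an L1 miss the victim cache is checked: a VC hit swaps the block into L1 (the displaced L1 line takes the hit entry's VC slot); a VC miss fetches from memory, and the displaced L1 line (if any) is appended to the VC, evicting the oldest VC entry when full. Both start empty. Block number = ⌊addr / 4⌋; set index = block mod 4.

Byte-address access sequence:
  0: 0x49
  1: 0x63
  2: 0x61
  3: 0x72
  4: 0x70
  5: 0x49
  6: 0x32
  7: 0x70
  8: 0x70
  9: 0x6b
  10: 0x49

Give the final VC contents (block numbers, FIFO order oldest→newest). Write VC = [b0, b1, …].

VC = [24, 12, 26]

  [0] addr=0x49 blk=18 s=2: MISS | VC []
  [1] addr=0x63 blk=24 s=0: MISS | VC []
  [2] addr=0x61 blk=24 s=0: L1-HIT | VC []
  [3] addr=0x72 blk=28 s=0: MISS | VC [24]
  [4] addr=0x70 blk=28 s=0: L1-HIT | VC [24]
  [5] addr=0x49 blk=18 s=2: L1-HIT | VC [24]
  [6] addr=0x32 blk=12 s=0: MISS | VC [24, 28]
  [7] addr=0x70 blk=28 s=0: VC-HIT | VC [24, 12]
  [8] addr=0x70 blk=28 s=0: L1-HIT | VC [24, 12]
  [9] addr=0x6b blk=26 s=2: MISS | VC [24, 12, 18]
  [10] addr=0x49 blk=18 s=2: VC-HIT | VC [24, 12, 26]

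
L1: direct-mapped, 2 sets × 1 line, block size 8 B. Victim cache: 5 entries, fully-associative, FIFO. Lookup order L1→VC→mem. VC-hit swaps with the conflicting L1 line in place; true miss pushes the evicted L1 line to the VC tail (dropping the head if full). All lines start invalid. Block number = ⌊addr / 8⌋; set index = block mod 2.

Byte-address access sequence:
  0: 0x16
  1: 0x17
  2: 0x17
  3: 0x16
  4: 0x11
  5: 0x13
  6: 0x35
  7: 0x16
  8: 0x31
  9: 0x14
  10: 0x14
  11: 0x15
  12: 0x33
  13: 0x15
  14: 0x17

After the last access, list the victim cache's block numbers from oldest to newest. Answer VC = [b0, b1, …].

  [0] addr=0x16 blk=2 s=0: MISS | VC []
  [1] addr=0x17 blk=2 s=0: L1-HIT | VC []
  [2] addr=0x17 blk=2 s=0: L1-HIT | VC []
  [3] addr=0x16 blk=2 s=0: L1-HIT | VC []
  [4] addr=0x11 blk=2 s=0: L1-HIT | VC []
  [5] addr=0x13 blk=2 s=0: L1-HIT | VC []
  [6] addr=0x35 blk=6 s=0: MISS | VC [2]
  [7] addr=0x16 blk=2 s=0: VC-HIT | VC [6]
  [8] addr=0x31 blk=6 s=0: VC-HIT | VC [2]
  [9] addr=0x14 blk=2 s=0: VC-HIT | VC [6]
  [10] addr=0x14 blk=2 s=0: L1-HIT | VC [6]
  [11] addr=0x15 blk=2 s=0: L1-HIT | VC [6]
  [12] addr=0x33 blk=6 s=0: VC-HIT | VC [2]
  [13] addr=0x15 blk=2 s=0: VC-HIT | VC [6]
  [14] addr=0x17 blk=2 s=0: L1-HIT | VC [6]

VC = [6]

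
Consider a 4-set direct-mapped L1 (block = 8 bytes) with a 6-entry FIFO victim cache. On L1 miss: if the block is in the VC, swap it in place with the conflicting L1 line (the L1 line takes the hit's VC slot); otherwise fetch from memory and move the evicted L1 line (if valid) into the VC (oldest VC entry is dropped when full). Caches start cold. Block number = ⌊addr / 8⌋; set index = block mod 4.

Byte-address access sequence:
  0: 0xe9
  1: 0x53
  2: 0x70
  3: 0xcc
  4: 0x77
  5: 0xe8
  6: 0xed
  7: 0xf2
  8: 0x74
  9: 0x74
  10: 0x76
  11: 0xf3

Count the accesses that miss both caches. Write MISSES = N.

  [0] addr=0xe9 blk=29 s=1: MISS | VC []
  [1] addr=0x53 blk=10 s=2: MISS | VC []
  [2] addr=0x70 blk=14 s=2: MISS | VC [10]
  [3] addr=0xcc blk=25 s=1: MISS | VC [10, 29]
  [4] addr=0x77 blk=14 s=2: L1-HIT | VC [10, 29]
  [5] addr=0xe8 blk=29 s=1: VC-HIT | VC [10, 25]
  [6] addr=0xed blk=29 s=1: L1-HIT | VC [10, 25]
  [7] addr=0xf2 blk=30 s=2: MISS | VC [10, 25, 14]
  [8] addr=0x74 blk=14 s=2: VC-HIT | VC [10, 25, 30]
  [9] addr=0x74 blk=14 s=2: L1-HIT | VC [10, 25, 30]
  [10] addr=0x76 blk=14 s=2: L1-HIT | VC [10, 25, 30]
  [11] addr=0xf3 blk=30 s=2: VC-HIT | VC [10, 25, 14]

MISSES = 5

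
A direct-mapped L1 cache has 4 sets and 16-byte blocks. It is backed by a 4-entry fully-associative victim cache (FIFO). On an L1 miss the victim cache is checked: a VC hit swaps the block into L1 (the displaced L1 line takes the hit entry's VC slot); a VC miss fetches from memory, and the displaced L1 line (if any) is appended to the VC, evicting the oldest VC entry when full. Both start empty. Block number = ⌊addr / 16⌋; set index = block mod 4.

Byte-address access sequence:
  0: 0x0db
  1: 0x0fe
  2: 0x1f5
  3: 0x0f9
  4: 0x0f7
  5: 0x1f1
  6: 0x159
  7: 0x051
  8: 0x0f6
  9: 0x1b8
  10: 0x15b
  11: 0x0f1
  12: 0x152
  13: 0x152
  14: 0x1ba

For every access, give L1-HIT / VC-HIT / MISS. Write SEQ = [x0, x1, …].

  [0] addr=0xdb blk=13 s=1: MISS | VC []
  [1] addr=0xfe blk=15 s=3: MISS | VC []
  [2] addr=0x1f5 blk=31 s=3: MISS | VC [15]
  [3] addr=0xf9 blk=15 s=3: VC-HIT | VC [31]
  [4] addr=0xf7 blk=15 s=3: L1-HIT | VC [31]
  [5] addr=0x1f1 blk=31 s=3: VC-HIT | VC [15]
  [6] addr=0x159 blk=21 s=1: MISS | VC [15, 13]
  [7] addr=0x51 blk=5 s=1: MISS | VC [15, 13, 21]
  [8] addr=0xf6 blk=15 s=3: VC-HIT | VC [31, 13, 21]
  [9] addr=0x1b8 blk=27 s=3: MISS | VC [31, 13, 21, 15]
  [10] addr=0x15b blk=21 s=1: VC-HIT | VC [31, 13, 5, 15]
  [11] addr=0xf1 blk=15 s=3: VC-HIT | VC [31, 13, 5, 27]
  [12] addr=0x152 blk=21 s=1: L1-HIT | VC [31, 13, 5, 27]
  [13] addr=0x152 blk=21 s=1: L1-HIT | VC [31, 13, 5, 27]
  [14] addr=0x1ba blk=27 s=3: VC-HIT | VC [31, 13, 5, 15]

SEQ = [MISS, MISS, MISS, VC-HIT, L1-HIT, VC-HIT, MISS, MISS, VC-HIT, MISS, VC-HIT, VC-HIT, L1-HIT, L1-HIT, VC-HIT]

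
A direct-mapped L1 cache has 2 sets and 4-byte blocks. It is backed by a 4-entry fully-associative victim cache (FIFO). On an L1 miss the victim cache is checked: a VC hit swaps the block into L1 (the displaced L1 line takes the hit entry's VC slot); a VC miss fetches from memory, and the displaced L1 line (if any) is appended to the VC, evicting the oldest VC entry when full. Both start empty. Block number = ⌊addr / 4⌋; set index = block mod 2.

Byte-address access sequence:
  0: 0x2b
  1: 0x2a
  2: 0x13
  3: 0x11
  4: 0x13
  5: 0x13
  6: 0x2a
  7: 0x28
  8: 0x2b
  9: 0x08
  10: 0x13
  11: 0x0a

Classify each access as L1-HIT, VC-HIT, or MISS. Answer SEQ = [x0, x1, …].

SEQ = [MISS, L1-HIT, MISS, L1-HIT, L1-HIT, L1-HIT, VC-HIT, L1-HIT, L1-HIT, MISS, VC-HIT, VC-HIT]

  [0] addr=0x2b blk=10 s=0: MISS | VC []
  [1] addr=0x2a blk=10 s=0: L1-HIT | VC []
  [2] addr=0x13 blk=4 s=0: MISS | VC [10]
  [3] addr=0x11 blk=4 s=0: L1-HIT | VC [10]
  [4] addr=0x13 blk=4 s=0: L1-HIT | VC [10]
  [5] addr=0x13 blk=4 s=0: L1-HIT | VC [10]
  [6] addr=0x2a blk=10 s=0: VC-HIT | VC [4]
  [7] addr=0x28 blk=10 s=0: L1-HIT | VC [4]
  [8] addr=0x2b blk=10 s=0: L1-HIT | VC [4]
  [9] addr=0x8 blk=2 s=0: MISS | VC [4, 10]
  [10] addr=0x13 blk=4 s=0: VC-HIT | VC [2, 10]
  [11] addr=0xa blk=2 s=0: VC-HIT | VC [4, 10]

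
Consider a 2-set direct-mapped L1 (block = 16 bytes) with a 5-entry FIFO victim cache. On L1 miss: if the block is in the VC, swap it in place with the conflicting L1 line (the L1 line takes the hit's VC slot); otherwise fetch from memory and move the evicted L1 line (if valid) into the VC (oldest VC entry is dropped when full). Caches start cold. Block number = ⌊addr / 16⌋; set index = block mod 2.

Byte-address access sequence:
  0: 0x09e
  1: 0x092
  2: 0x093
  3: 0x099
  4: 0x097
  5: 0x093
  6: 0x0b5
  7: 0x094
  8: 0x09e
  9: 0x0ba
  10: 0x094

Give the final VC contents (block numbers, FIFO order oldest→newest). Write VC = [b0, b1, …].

  [0] addr=0x9e blk=9 s=1: MISS | VC []
  [1] addr=0x92 blk=9 s=1: L1-HIT | VC []
  [2] addr=0x93 blk=9 s=1: L1-HIT | VC []
  [3] addr=0x99 blk=9 s=1: L1-HIT | VC []
  [4] addr=0x97 blk=9 s=1: L1-HIT | VC []
  [5] addr=0x93 blk=9 s=1: L1-HIT | VC []
  [6] addr=0xb5 blk=11 s=1: MISS | VC [9]
  [7] addr=0x94 blk=9 s=1: VC-HIT | VC [11]
  [8] addr=0x9e blk=9 s=1: L1-HIT | VC [11]
  [9] addr=0xba blk=11 s=1: VC-HIT | VC [9]
  [10] addr=0x94 blk=9 s=1: VC-HIT | VC [11]

VC = [11]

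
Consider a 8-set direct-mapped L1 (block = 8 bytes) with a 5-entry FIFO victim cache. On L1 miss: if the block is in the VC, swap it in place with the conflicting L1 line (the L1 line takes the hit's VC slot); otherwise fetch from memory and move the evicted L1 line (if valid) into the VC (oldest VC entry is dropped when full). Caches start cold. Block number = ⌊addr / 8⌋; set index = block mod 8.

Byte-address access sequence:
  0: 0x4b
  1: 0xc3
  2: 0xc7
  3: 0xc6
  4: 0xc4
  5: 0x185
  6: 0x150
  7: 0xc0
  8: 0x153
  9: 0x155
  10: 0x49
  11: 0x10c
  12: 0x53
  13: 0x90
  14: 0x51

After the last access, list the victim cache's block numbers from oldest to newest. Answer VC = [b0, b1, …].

#0 0x4b→b9/s1 MISS; vc=[]
#1 0xc3→b24/s0 MISS; vc=[]
#2 0xc7→b24/s0 L1-HIT; vc=[]
#3 0xc6→b24/s0 L1-HIT; vc=[]
#4 0xc4→b24/s0 L1-HIT; vc=[]
#5 0x185→b48/s0 MISS; vc=[24]
#6 0x150→b42/s2 MISS; vc=[24]
#7 0xc0→b24/s0 VC-HIT; vc=[48]
#8 0x153→b42/s2 L1-HIT; vc=[48]
#9 0x155→b42/s2 L1-HIT; vc=[48]
#10 0x49→b9/s1 L1-HIT; vc=[48]
#11 0x10c→b33/s1 MISS; vc=[48,9]
#12 0x53→b10/s2 MISS; vc=[48,9,42]
#13 0x90→b18/s2 MISS; vc=[48,9,42,10]
#14 0x51→b10/s2 VC-HIT; vc=[48,9,42,18]

VC = [48, 9, 42, 18]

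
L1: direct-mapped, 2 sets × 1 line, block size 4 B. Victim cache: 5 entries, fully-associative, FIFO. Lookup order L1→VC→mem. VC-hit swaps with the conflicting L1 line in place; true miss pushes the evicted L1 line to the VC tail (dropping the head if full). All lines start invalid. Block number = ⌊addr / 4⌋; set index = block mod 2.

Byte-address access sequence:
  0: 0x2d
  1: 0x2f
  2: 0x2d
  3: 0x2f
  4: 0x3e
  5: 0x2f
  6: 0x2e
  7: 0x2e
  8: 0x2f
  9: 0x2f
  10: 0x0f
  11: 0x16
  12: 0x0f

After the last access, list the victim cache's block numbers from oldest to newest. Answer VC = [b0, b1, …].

VC = [15, 11, 5]

0: 0x2d (blk 11, set 1) → MISS  vc=[]
1: 0x2f (blk 11, set 1) → L1-HIT  vc=[]
2: 0x2d (blk 11, set 1) → L1-HIT  vc=[]
3: 0x2f (blk 11, set 1) → L1-HIT  vc=[]
4: 0x3e (blk 15, set 1) → MISS  vc=[11]
5: 0x2f (blk 11, set 1) → VC-HIT  vc=[15]
6: 0x2e (blk 11, set 1) → L1-HIT  vc=[15]
7: 0x2e (blk 11, set 1) → L1-HIT  vc=[15]
8: 0x2f (blk 11, set 1) → L1-HIT  vc=[15]
9: 0x2f (blk 11, set 1) → L1-HIT  vc=[15]
10: 0xf (blk 3, set 1) → MISS  vc=[15, 11]
11: 0x16 (blk 5, set 1) → MISS  vc=[15, 11, 3]
12: 0xf (blk 3, set 1) → VC-HIT  vc=[15, 11, 5]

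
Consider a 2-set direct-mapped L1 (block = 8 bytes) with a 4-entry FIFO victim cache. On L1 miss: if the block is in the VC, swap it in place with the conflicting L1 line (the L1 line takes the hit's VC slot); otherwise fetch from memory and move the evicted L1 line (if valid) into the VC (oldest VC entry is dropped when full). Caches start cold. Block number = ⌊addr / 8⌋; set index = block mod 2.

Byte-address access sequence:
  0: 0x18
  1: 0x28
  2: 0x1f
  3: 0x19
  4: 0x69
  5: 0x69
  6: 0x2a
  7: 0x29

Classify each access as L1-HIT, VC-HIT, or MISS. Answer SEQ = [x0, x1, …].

SEQ = [MISS, MISS, VC-HIT, L1-HIT, MISS, L1-HIT, VC-HIT, L1-HIT]

  [0] addr=0x18 blk=3 s=1: MISS | VC []
  [1] addr=0x28 blk=5 s=1: MISS | VC [3]
  [2] addr=0x1f blk=3 s=1: VC-HIT | VC [5]
  [3] addr=0x19 blk=3 s=1: L1-HIT | VC [5]
  [4] addr=0x69 blk=13 s=1: MISS | VC [5, 3]
  [5] addr=0x69 blk=13 s=1: L1-HIT | VC [5, 3]
  [6] addr=0x2a blk=5 s=1: VC-HIT | VC [13, 3]
  [7] addr=0x29 blk=5 s=1: L1-HIT | VC [13, 3]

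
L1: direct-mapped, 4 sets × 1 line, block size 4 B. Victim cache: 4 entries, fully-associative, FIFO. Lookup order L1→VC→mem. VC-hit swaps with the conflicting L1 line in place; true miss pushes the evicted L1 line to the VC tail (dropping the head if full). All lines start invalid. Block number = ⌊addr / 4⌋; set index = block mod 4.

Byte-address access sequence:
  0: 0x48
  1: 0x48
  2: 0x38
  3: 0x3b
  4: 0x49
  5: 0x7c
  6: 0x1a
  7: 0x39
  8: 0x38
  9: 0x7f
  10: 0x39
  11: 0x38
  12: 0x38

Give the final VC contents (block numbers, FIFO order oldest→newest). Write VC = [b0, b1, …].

VC = [6, 18]

  [0] addr=0x48 blk=18 s=2: MISS | VC []
  [1] addr=0x48 blk=18 s=2: L1-HIT | VC []
  [2] addr=0x38 blk=14 s=2: MISS | VC [18]
  [3] addr=0x3b blk=14 s=2: L1-HIT | VC [18]
  [4] addr=0x49 blk=18 s=2: VC-HIT | VC [14]
  [5] addr=0x7c blk=31 s=3: MISS | VC [14]
  [6] addr=0x1a blk=6 s=2: MISS | VC [14, 18]
  [7] addr=0x39 blk=14 s=2: VC-HIT | VC [6, 18]
  [8] addr=0x38 blk=14 s=2: L1-HIT | VC [6, 18]
  [9] addr=0x7f blk=31 s=3: L1-HIT | VC [6, 18]
  [10] addr=0x39 blk=14 s=2: L1-HIT | VC [6, 18]
  [11] addr=0x38 blk=14 s=2: L1-HIT | VC [6, 18]
  [12] addr=0x38 blk=14 s=2: L1-HIT | VC [6, 18]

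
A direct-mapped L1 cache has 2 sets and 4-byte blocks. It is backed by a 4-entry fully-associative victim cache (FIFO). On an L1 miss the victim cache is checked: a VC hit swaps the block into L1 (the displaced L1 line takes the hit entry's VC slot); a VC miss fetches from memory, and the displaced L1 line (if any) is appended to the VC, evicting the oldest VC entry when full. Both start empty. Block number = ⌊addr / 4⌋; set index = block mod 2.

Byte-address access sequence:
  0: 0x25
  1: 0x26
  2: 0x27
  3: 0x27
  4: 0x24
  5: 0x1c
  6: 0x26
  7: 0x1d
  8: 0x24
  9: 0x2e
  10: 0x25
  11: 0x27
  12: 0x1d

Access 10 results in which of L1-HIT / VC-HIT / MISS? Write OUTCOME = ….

#0 0x25→b9/s1 MISS; vc=[]
#1 0x26→b9/s1 L1-HIT; vc=[]
#2 0x27→b9/s1 L1-HIT; vc=[]
#3 0x27→b9/s1 L1-HIT; vc=[]
#4 0x24→b9/s1 L1-HIT; vc=[]
#5 0x1c→b7/s1 MISS; vc=[9]
#6 0x26→b9/s1 VC-HIT; vc=[7]
#7 0x1d→b7/s1 VC-HIT; vc=[9]
#8 0x24→b9/s1 VC-HIT; vc=[7]
#9 0x2e→b11/s1 MISS; vc=[7,9]
#10 0x25→b9/s1 VC-HIT; vc=[7,11]
#11 0x27→b9/s1 L1-HIT; vc=[7,11]
#12 0x1d→b7/s1 VC-HIT; vc=[9,11]

OUTCOME = VC-HIT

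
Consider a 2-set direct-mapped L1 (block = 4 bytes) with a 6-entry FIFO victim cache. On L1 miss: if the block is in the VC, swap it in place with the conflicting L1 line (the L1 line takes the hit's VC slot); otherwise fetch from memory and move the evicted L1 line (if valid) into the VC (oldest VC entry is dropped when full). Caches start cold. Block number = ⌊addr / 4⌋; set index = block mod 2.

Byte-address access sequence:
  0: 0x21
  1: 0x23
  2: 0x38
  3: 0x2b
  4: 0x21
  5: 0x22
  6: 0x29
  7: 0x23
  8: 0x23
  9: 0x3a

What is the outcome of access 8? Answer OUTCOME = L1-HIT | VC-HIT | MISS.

OUTCOME = L1-HIT

0: 0x21 (blk 8, set 0) → MISS  vc=[]
1: 0x23 (blk 8, set 0) → L1-HIT  vc=[]
2: 0x38 (blk 14, set 0) → MISS  vc=[8]
3: 0x2b (blk 10, set 0) → MISS  vc=[8, 14]
4: 0x21 (blk 8, set 0) → VC-HIT  vc=[10, 14]
5: 0x22 (blk 8, set 0) → L1-HIT  vc=[10, 14]
6: 0x29 (blk 10, set 0) → VC-HIT  vc=[8, 14]
7: 0x23 (blk 8, set 0) → VC-HIT  vc=[10, 14]
8: 0x23 (blk 8, set 0) → L1-HIT  vc=[10, 14]
9: 0x3a (blk 14, set 0) → VC-HIT  vc=[10, 8]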